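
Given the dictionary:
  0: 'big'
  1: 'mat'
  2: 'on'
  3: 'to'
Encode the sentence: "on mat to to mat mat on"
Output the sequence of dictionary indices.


Look up each word in the dictionary:
  'on' -> 2
  'mat' -> 1
  'to' -> 3
  'to' -> 3
  'mat' -> 1
  'mat' -> 1
  'on' -> 2

Encoded: [2, 1, 3, 3, 1, 1, 2]


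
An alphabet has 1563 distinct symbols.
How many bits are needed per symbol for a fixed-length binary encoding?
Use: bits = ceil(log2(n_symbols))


log2(1563) = 10.6101
Bracket: 2^10 = 1024 < 1563 <= 2^11 = 2048
So ceil(log2(1563)) = 11

bits = ceil(log2(1563)) = ceil(10.6101) = 11 bits


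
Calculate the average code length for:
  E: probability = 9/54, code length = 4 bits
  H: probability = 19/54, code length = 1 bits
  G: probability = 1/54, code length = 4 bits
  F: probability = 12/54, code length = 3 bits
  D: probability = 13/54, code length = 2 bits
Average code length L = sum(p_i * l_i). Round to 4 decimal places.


Weighted contributions p_i * l_i:
  E: (9/54) * 4 = 36/54
  H: (19/54) * 1 = 19/54
  G: (1/54) * 4 = 4/54
  F: (12/54) * 3 = 36/54
  D: (13/54) * 2 = 26/54
Sum = (36 + 19 + 4 + 36 + 26)/54 = 121/54

L = 121/54 = 2.2407 bits/symbol


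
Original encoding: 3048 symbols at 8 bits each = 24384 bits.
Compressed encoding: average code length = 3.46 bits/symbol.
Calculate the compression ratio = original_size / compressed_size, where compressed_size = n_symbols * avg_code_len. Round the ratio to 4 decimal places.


original_size = n_symbols * orig_bits = 3048 * 8 = 24384 bits
compressed_size = n_symbols * avg_code_len = 3048 * 3.46 = 10546.08 bits
ratio = original_size / compressed_size = 24384 / 10546.08 = 2.3121

Compression ratio = 2.3121


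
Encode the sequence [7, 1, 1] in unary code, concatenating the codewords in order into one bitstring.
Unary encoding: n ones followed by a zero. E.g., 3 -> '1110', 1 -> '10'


Encode each number as n ones followed by a terminating 0:
  7 -> 11111110 (8 bits)
  1 -> 10 (2 bits)
  1 -> 10 (2 bits)
Total length = 8 + 2 + 2 = 12 bits.

Unary([7, 1, 1]) = 111111101010 (12 bits)


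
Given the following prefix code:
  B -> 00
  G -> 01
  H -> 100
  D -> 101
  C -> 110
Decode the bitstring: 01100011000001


Decoding step by step:
Bits 01 -> G
Bits 100 -> H
Bits 01 -> G
Bits 100 -> H
Bits 00 -> B
Bits 01 -> G


Decoded message: GHGHBG


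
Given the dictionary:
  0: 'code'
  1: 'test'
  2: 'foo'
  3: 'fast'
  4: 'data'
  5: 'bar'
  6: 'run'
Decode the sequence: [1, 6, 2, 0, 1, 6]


Look up each index in the dictionary:
  1 -> 'test'
  6 -> 'run'
  2 -> 'foo'
  0 -> 'code'
  1 -> 'test'
  6 -> 'run'

Decoded: "test run foo code test run"


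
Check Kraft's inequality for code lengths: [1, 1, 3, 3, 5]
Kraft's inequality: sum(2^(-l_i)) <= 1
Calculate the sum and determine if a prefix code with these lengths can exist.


Sum = 2^(-1) + 2^(-1) + 2^(-3) + 2^(-3) + 2^(-5)
    = 0.5 + 0.5 + 0.125 + 0.125 + 0.03125
    = 41/32 = 1.28125
Since 1.28125 > 1, Kraft's inequality is NOT satisfied.
A prefix code with these lengths CANNOT exist.

Kraft sum = 1.28125. Not satisfied.


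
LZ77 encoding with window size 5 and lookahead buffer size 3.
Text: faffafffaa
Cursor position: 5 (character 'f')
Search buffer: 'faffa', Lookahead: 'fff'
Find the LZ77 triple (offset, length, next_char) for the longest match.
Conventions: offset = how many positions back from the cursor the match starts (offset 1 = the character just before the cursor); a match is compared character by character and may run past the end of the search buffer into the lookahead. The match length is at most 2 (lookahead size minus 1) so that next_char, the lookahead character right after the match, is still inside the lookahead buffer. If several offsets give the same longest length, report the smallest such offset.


Try each offset into the search buffer:
  offset=1 (pos 4, char 'a'): match length 0
  offset=2 (pos 3, char 'f'): match length 1
  offset=3 (pos 2, char 'f'): match length 2
  offset=4 (pos 1, char 'a'): match length 0
  offset=5 (pos 0, char 'f'): match length 1
Longest match has length 2 at offset 3.
next_char = character at position 5 + 2 = 7 -> 'f'

Best match: offset=3, length=2 (matching 'ff' starting at position 2)
LZ77 triple: (3, 2, 'f')


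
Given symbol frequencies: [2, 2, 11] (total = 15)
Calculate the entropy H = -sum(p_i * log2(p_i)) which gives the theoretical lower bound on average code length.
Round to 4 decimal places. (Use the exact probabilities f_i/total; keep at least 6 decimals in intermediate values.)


Per-symbol terms -p_i * log2(p_i) with p_i = f_i/15:
  p = 2/15 = 0.133333: log2(p) = -2.906891, -p*log2(p) = 0.387585
  p = 2/15 = 0.133333: log2(p) = -2.906891, -p*log2(p) = 0.387585
  p = 11/15 = 0.733333: log2(p) = -0.447459, -p*log2(p) = 0.328137
H = 0.387585 + 0.387585 + 0.328137 = 1.103307

H = 1.1033 bits/symbol


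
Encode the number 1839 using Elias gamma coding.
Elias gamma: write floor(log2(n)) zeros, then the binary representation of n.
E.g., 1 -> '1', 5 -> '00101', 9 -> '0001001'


num_bits = floor(log2(1839)) + 1 = 11
leading_zeros = num_bits - 1 = 10
binary(1839) = 11100101111

Elias gamma(1839) = '0000000000' + '11100101111' = 000000000011100101111 (21 bits)


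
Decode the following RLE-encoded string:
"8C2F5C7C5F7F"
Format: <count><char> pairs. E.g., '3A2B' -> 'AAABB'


Expanding each <count><char> pair:
  8C -> 'CCCCCCCC'
  2F -> 'FF'
  5C -> 'CCCCC'
  7C -> 'CCCCCCC'
  5F -> 'FFFFF'
  7F -> 'FFFFFFF'

Decoded = CCCCCCCCFFCCCCCCCCCCCCFFFFFFFFFFFF


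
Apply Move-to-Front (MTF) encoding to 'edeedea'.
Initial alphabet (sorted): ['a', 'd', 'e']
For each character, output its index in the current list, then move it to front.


MTF encoding:
'e': index 2 in ['a', 'd', 'e'] -> ['e', 'a', 'd']
'd': index 2 in ['e', 'a', 'd'] -> ['d', 'e', 'a']
'e': index 1 in ['d', 'e', 'a'] -> ['e', 'd', 'a']
'e': index 0 in ['e', 'd', 'a'] -> ['e', 'd', 'a']
'd': index 1 in ['e', 'd', 'a'] -> ['d', 'e', 'a']
'e': index 1 in ['d', 'e', 'a'] -> ['e', 'd', 'a']
'a': index 2 in ['e', 'd', 'a'] -> ['a', 'e', 'd']


Output: [2, 2, 1, 0, 1, 1, 2]


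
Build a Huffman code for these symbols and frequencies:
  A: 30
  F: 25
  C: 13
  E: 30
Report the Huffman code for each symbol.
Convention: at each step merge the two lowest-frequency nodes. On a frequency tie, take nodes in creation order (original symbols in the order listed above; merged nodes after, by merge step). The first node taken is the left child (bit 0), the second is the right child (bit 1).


Huffman tree construction:
Step 1: Merge C(13) + F(25) = 38
Step 2: Merge A(30) + E(30) = 60
Step 3: Merge (C+F)(38) + (A+E)(60) = 98
Read each symbol's code off the tree from the root (left child = 0, right child = 1).

Codes:
  A: 10 (length 2)
  F: 01 (length 2)
  C: 00 (length 2)
  E: 11 (length 2)
Average code length: 196/98 = 2.0000 bits/symbol


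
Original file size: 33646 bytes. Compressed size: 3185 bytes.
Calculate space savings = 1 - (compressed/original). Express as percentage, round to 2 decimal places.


ratio = compressed/original = 3185/33646 = 0.094662
savings = 1 - ratio = 1 - 0.094662 = 0.905338
as a percentage: 0.905338 * 100 = 90.53%

Space savings = 1 - 3185/33646 = 90.53%


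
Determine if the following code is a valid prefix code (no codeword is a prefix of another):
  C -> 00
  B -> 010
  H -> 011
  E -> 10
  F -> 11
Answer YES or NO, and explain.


Checking each pair (does one codeword prefix another?):
  C='00' vs B='010': no prefix
  C='00' vs H='011': no prefix
  C='00' vs E='10': no prefix
  C='00' vs F='11': no prefix
  B='010' vs C='00': no prefix
  B='010' vs H='011': no prefix
  B='010' vs E='10': no prefix
  B='010' vs F='11': no prefix
  H='011' vs C='00': no prefix
  H='011' vs B='010': no prefix
  H='011' vs E='10': no prefix
  H='011' vs F='11': no prefix
  E='10' vs C='00': no prefix
  E='10' vs B='010': no prefix
  E='10' vs H='011': no prefix
  E='10' vs F='11': no prefix
  F='11' vs C='00': no prefix
  F='11' vs B='010': no prefix
  F='11' vs H='011': no prefix
  F='11' vs E='10': no prefix
No violation found over all pairs.

YES -- this is a valid prefix code. No codeword is a prefix of any other codeword.


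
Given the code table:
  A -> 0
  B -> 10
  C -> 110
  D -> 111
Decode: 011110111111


Decoding:
0 -> A
111 -> D
10 -> B
111 -> D
111 -> D


Result: ADBDD


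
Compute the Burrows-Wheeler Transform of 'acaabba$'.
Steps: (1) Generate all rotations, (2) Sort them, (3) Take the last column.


Rotations (sorted):
  0: $acaabba -> last char: a
  1: a$acaabb -> last char: b
  2: aabba$ac -> last char: c
  3: abba$aca -> last char: a
  4: acaabba$ -> last char: $
  5: ba$acaab -> last char: b
  6: bba$acaa -> last char: a
  7: caabba$a -> last char: a


BWT = abca$baa


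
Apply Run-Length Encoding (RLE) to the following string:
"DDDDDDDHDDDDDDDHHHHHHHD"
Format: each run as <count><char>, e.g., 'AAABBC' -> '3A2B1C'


Scanning runs left to right:
  i=0: run of 'D' x 7 -> '7D'
  i=7: run of 'H' x 1 -> '1H'
  i=8: run of 'D' x 7 -> '7D'
  i=15: run of 'H' x 7 -> '7H'
  i=22: run of 'D' x 1 -> '1D'

RLE = 7D1H7D7H1D


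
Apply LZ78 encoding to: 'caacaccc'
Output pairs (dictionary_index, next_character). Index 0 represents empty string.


LZ78 encoding steps:
Dictionary: {0: ''}
Step 1: w='' (idx 0), next='c' -> output (0, 'c'), add 'c' as idx 1
Step 2: w='' (idx 0), next='a' -> output (0, 'a'), add 'a' as idx 2
Step 3: w='a' (idx 2), next='c' -> output (2, 'c'), add 'ac' as idx 3
Step 4: w='ac' (idx 3), next='c' -> output (3, 'c'), add 'acc' as idx 4
Step 5: w='c' (idx 1), end of input -> output (1, '')


Encoded: [(0, 'c'), (0, 'a'), (2, 'c'), (3, 'c'), (1, '')]


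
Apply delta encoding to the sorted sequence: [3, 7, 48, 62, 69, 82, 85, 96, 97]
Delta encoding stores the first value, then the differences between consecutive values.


First value: 3
Deltas:
  7 - 3 = 4
  48 - 7 = 41
  62 - 48 = 14
  69 - 62 = 7
  82 - 69 = 13
  85 - 82 = 3
  96 - 85 = 11
  97 - 96 = 1


Delta encoded: [3, 4, 41, 14, 7, 13, 3, 11, 1]


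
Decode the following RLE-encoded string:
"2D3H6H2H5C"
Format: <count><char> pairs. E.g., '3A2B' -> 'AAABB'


Expanding each <count><char> pair:
  2D -> 'DD'
  3H -> 'HHH'
  6H -> 'HHHHHH'
  2H -> 'HH'
  5C -> 'CCCCC'

Decoded = DDHHHHHHHHHHHCCCCC


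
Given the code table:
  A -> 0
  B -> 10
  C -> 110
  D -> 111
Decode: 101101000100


Decoding:
10 -> B
110 -> C
10 -> B
0 -> A
0 -> A
10 -> B
0 -> A


Result: BCBAABA


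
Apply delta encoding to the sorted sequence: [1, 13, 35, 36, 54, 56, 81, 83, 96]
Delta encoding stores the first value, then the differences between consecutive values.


First value: 1
Deltas:
  13 - 1 = 12
  35 - 13 = 22
  36 - 35 = 1
  54 - 36 = 18
  56 - 54 = 2
  81 - 56 = 25
  83 - 81 = 2
  96 - 83 = 13


Delta encoded: [1, 12, 22, 1, 18, 2, 25, 2, 13]


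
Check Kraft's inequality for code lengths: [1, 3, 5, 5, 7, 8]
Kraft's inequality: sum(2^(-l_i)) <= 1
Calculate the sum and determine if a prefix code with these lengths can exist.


Sum = 2^(-1) + 2^(-3) + 2^(-5) + 2^(-5) + 2^(-7) + 2^(-8)
    = 0.5 + 0.125 + 0.03125 + 0.03125 + 0.0078125 + 0.00390625
    = 179/256 = 0.69921875
Since 0.69921875 <= 1, Kraft's inequality IS satisfied.
A prefix code with these lengths CAN exist.

Kraft sum = 0.69921875. Satisfied.


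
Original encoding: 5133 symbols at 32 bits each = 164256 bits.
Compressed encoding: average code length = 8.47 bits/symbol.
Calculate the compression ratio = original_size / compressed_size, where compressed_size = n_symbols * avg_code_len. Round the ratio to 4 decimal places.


original_size = n_symbols * orig_bits = 5133 * 32 = 164256 bits
compressed_size = n_symbols * avg_code_len = 5133 * 8.47 = 43476.51 bits
ratio = original_size / compressed_size = 164256 / 43476.51 = 3.778

Compression ratio = 3.778


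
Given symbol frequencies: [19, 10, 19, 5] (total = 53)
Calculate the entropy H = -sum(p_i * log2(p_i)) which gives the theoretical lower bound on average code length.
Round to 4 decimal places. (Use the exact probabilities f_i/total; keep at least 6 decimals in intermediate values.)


Per-symbol terms -p_i * log2(p_i) with p_i = f_i/53:
  p = 19/53 = 0.358491: log2(p) = -1.479993, -p*log2(p) = 0.530564
  p = 10/53 = 0.188679: log2(p) = -2.405992, -p*log2(p) = 0.453961
  p = 19/53 = 0.358491: log2(p) = -1.479993, -p*log2(p) = 0.530564
  p = 5/53 = 0.094340: log2(p) = -3.405992, -p*log2(p) = 0.321320
H = 0.530564 + 0.453961 + 0.530564 + 0.321320 = 1.836409

H = 1.8364 bits/symbol


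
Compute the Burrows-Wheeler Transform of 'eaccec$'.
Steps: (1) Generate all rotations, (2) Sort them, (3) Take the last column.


Rotations (sorted):
  0: $eaccec -> last char: c
  1: accec$e -> last char: e
  2: c$eacce -> last char: e
  3: ccec$ea -> last char: a
  4: cec$eac -> last char: c
  5: eaccec$ -> last char: $
  6: ec$eacc -> last char: c


BWT = ceeac$c


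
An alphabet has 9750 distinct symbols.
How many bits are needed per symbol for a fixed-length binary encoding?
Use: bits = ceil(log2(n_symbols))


log2(9750) = 13.2512
Bracket: 2^13 = 8192 < 9750 <= 2^14 = 16384
So ceil(log2(9750)) = 14

bits = ceil(log2(9750)) = ceil(13.2512) = 14 bits


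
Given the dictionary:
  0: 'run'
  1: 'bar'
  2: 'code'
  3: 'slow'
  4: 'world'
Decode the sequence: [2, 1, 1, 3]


Look up each index in the dictionary:
  2 -> 'code'
  1 -> 'bar'
  1 -> 'bar'
  3 -> 'slow'

Decoded: "code bar bar slow"


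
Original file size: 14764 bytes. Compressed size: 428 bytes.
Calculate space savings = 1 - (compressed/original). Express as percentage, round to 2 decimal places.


ratio = compressed/original = 428/14764 = 0.028989
savings = 1 - ratio = 1 - 0.028989 = 0.971011
as a percentage: 0.971011 * 100 = 97.1%

Space savings = 1 - 428/14764 = 97.1%


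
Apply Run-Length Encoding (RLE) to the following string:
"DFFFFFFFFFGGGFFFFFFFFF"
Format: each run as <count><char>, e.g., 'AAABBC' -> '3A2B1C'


Scanning runs left to right:
  i=0: run of 'D' x 1 -> '1D'
  i=1: run of 'F' x 9 -> '9F'
  i=10: run of 'G' x 3 -> '3G'
  i=13: run of 'F' x 9 -> '9F'

RLE = 1D9F3G9F


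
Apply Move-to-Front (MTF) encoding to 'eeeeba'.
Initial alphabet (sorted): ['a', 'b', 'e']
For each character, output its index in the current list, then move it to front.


MTF encoding:
'e': index 2 in ['a', 'b', 'e'] -> ['e', 'a', 'b']
'e': index 0 in ['e', 'a', 'b'] -> ['e', 'a', 'b']
'e': index 0 in ['e', 'a', 'b'] -> ['e', 'a', 'b']
'e': index 0 in ['e', 'a', 'b'] -> ['e', 'a', 'b']
'b': index 2 in ['e', 'a', 'b'] -> ['b', 'e', 'a']
'a': index 2 in ['b', 'e', 'a'] -> ['a', 'b', 'e']


Output: [2, 0, 0, 0, 2, 2]


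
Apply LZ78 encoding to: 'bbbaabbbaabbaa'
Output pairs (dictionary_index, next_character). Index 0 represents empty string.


LZ78 encoding steps:
Dictionary: {0: ''}
Step 1: w='' (idx 0), next='b' -> output (0, 'b'), add 'b' as idx 1
Step 2: w='b' (idx 1), next='b' -> output (1, 'b'), add 'bb' as idx 2
Step 3: w='' (idx 0), next='a' -> output (0, 'a'), add 'a' as idx 3
Step 4: w='a' (idx 3), next='b' -> output (3, 'b'), add 'ab' as idx 4
Step 5: w='bb' (idx 2), next='a' -> output (2, 'a'), add 'bba' as idx 5
Step 6: w='ab' (idx 4), next='b' -> output (4, 'b'), add 'abb' as idx 6
Step 7: w='a' (idx 3), next='a' -> output (3, 'a'), add 'aa' as idx 7


Encoded: [(0, 'b'), (1, 'b'), (0, 'a'), (3, 'b'), (2, 'a'), (4, 'b'), (3, 'a')]


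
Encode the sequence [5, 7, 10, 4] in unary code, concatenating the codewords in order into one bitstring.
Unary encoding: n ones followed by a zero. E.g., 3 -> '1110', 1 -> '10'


Encode each number as n ones followed by a terminating 0:
  5 -> 111110 (6 bits)
  7 -> 11111110 (8 bits)
  10 -> 11111111110 (11 bits)
  4 -> 11110 (5 bits)
Total length = 6 + 8 + 11 + 5 = 30 bits.

Unary([5, 7, 10, 4]) = 111110111111101111111111011110 (30 bits)


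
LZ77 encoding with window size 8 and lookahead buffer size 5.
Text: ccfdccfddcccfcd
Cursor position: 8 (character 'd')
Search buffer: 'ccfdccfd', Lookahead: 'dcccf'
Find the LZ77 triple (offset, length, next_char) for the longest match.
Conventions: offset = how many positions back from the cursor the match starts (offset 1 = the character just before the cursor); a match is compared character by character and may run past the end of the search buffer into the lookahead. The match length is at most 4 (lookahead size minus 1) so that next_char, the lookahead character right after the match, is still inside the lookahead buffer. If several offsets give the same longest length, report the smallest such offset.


Try each offset into the search buffer:
  offset=1 (pos 7, char 'd'): match length 1
  offset=2 (pos 6, char 'f'): match length 0
  offset=3 (pos 5, char 'c'): match length 0
  offset=4 (pos 4, char 'c'): match length 0
  offset=5 (pos 3, char 'd'): match length 3
  offset=6 (pos 2, char 'f'): match length 0
  offset=7 (pos 1, char 'c'): match length 0
  offset=8 (pos 0, char 'c'): match length 0
Longest match has length 3 at offset 5.
next_char = character at position 8 + 3 = 11 -> 'c'

Best match: offset=5, length=3 (matching 'dcc' starting at position 3)
LZ77 triple: (5, 3, 'c')


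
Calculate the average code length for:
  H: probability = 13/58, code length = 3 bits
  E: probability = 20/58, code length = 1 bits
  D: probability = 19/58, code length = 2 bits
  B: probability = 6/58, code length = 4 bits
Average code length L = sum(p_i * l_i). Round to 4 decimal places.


Weighted contributions p_i * l_i:
  H: (13/58) * 3 = 39/58
  E: (20/58) * 1 = 20/58
  D: (19/58) * 2 = 38/58
  B: (6/58) * 4 = 24/58
Sum = (39 + 20 + 38 + 24)/58 = 121/58

L = 121/58 = 2.0862 bits/symbol


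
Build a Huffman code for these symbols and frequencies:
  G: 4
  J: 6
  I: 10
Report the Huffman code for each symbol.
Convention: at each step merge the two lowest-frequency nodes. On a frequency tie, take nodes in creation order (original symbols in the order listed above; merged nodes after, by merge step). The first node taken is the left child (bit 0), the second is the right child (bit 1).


Huffman tree construction:
Step 1: Merge G(4) + J(6) = 10
Step 2: Merge I(10) + (G+J)(10) = 20
Read each symbol's code off the tree from the root (left child = 0, right child = 1).

Codes:
  G: 10 (length 2)
  J: 11 (length 2)
  I: 0 (length 1)
Average code length: 30/20 = 1.5000 bits/symbol


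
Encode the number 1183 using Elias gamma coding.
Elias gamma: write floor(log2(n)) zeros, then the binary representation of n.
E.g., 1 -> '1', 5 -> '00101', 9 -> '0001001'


num_bits = floor(log2(1183)) + 1 = 11
leading_zeros = num_bits - 1 = 10
binary(1183) = 10010011111

Elias gamma(1183) = '0000000000' + '10010011111' = 000000000010010011111 (21 bits)


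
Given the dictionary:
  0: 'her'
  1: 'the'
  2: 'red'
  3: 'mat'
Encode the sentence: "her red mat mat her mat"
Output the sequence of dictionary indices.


Look up each word in the dictionary:
  'her' -> 0
  'red' -> 2
  'mat' -> 3
  'mat' -> 3
  'her' -> 0
  'mat' -> 3

Encoded: [0, 2, 3, 3, 0, 3]


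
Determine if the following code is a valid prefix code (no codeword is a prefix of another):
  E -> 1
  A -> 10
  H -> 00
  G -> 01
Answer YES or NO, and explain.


Checking each pair (does one codeword prefix another?):
  E='1' vs A='10': prefix -- VIOLATION

NO -- this is NOT a valid prefix code. E (1) is a prefix of A (10).


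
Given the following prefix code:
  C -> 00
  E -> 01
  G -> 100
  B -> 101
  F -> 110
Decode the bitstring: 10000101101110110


Decoding step by step:
Bits 100 -> G
Bits 00 -> C
Bits 101 -> B
Bits 101 -> B
Bits 110 -> F
Bits 110 -> F


Decoded message: GCBBFF


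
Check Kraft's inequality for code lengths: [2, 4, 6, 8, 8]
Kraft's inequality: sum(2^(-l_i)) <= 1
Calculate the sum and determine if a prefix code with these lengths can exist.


Sum = 2^(-2) + 2^(-4) + 2^(-6) + 2^(-8) + 2^(-8)
    = 0.25 + 0.0625 + 0.015625 + 0.00390625 + 0.00390625
    = 86/256 = 0.3359375
Since 0.3359375 <= 1, Kraft's inequality IS satisfied.
A prefix code with these lengths CAN exist.

Kraft sum = 0.3359375. Satisfied.


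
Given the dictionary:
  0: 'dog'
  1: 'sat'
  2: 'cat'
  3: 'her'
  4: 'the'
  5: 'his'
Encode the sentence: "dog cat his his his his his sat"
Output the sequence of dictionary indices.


Look up each word in the dictionary:
  'dog' -> 0
  'cat' -> 2
  'his' -> 5
  'his' -> 5
  'his' -> 5
  'his' -> 5
  'his' -> 5
  'sat' -> 1

Encoded: [0, 2, 5, 5, 5, 5, 5, 1]


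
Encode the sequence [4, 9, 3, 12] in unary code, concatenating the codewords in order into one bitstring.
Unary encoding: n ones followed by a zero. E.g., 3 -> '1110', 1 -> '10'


Encode each number as n ones followed by a terminating 0:
  4 -> 11110 (5 bits)
  9 -> 1111111110 (10 bits)
  3 -> 1110 (4 bits)
  12 -> 1111111111110 (13 bits)
Total length = 5 + 10 + 4 + 13 = 32 bits.

Unary([4, 9, 3, 12]) = 11110111111111011101111111111110 (32 bits)


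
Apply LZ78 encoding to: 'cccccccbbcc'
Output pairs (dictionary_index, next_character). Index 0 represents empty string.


LZ78 encoding steps:
Dictionary: {0: ''}
Step 1: w='' (idx 0), next='c' -> output (0, 'c'), add 'c' as idx 1
Step 2: w='c' (idx 1), next='c' -> output (1, 'c'), add 'cc' as idx 2
Step 3: w='cc' (idx 2), next='c' -> output (2, 'c'), add 'ccc' as idx 3
Step 4: w='c' (idx 1), next='b' -> output (1, 'b'), add 'cb' as idx 4
Step 5: w='' (idx 0), next='b' -> output (0, 'b'), add 'b' as idx 5
Step 6: w='cc' (idx 2), end of input -> output (2, '')


Encoded: [(0, 'c'), (1, 'c'), (2, 'c'), (1, 'b'), (0, 'b'), (2, '')]


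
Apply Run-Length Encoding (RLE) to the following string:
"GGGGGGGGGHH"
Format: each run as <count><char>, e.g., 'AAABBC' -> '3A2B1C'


Scanning runs left to right:
  i=0: run of 'G' x 9 -> '9G'
  i=9: run of 'H' x 2 -> '2H'

RLE = 9G2H


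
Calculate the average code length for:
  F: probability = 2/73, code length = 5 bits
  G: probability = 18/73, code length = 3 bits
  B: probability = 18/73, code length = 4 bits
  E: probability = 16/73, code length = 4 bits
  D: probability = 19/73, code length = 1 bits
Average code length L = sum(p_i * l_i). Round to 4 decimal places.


Weighted contributions p_i * l_i:
  F: (2/73) * 5 = 10/73
  G: (18/73) * 3 = 54/73
  B: (18/73) * 4 = 72/73
  E: (16/73) * 4 = 64/73
  D: (19/73) * 1 = 19/73
Sum = (10 + 54 + 72 + 64 + 19)/73 = 219/73

L = 219/73 = 3.0000 bits/symbol


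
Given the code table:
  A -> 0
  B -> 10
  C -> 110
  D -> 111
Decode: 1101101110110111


Decoding:
110 -> C
110 -> C
111 -> D
0 -> A
110 -> C
111 -> D


Result: CCDACD


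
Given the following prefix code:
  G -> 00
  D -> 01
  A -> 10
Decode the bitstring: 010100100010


Decoding step by step:
Bits 01 -> D
Bits 01 -> D
Bits 00 -> G
Bits 10 -> A
Bits 00 -> G
Bits 10 -> A


Decoded message: DDGAGA


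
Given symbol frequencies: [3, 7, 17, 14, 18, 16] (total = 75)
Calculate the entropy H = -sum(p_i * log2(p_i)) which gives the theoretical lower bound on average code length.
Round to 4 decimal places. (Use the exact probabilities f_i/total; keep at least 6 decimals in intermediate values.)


Per-symbol terms -p_i * log2(p_i) with p_i = f_i/75:
  p = 3/75 = 0.040000: log2(p) = -4.643856, -p*log2(p) = 0.185754
  p = 7/75 = 0.093333: log2(p) = -3.421464, -p*log2(p) = 0.319337
  p = 17/75 = 0.226667: log2(p) = -2.141356, -p*log2(p) = 0.485374
  p = 14/75 = 0.186667: log2(p) = -2.421464, -p*log2(p) = 0.452007
  p = 18/75 = 0.240000: log2(p) = -2.058894, -p*log2(p) = 0.494134
  p = 16/75 = 0.213333: log2(p) = -2.228819, -p*log2(p) = 0.475481
H = 0.185754 + 0.319337 + 0.485374 + 0.452007 + 0.494134 + 0.475481 = 2.412087

H = 2.4121 bits/symbol


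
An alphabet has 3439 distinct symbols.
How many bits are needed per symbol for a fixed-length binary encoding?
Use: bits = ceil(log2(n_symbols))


log2(3439) = 11.7478
Bracket: 2^11 = 2048 < 3439 <= 2^12 = 4096
So ceil(log2(3439)) = 12

bits = ceil(log2(3439)) = ceil(11.7478) = 12 bits


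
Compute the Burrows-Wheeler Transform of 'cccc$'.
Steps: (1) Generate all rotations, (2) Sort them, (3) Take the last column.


Rotations (sorted):
  0: $cccc -> last char: c
  1: c$ccc -> last char: c
  2: cc$cc -> last char: c
  3: ccc$c -> last char: c
  4: cccc$ -> last char: $


BWT = cccc$


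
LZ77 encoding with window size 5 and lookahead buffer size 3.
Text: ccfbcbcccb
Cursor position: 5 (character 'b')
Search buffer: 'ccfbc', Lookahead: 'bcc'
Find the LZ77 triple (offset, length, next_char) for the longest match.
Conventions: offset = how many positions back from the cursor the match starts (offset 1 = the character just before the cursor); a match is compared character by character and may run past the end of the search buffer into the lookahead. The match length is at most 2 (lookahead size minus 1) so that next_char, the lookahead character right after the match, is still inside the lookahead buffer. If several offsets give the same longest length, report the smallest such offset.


Try each offset into the search buffer:
  offset=1 (pos 4, char 'c'): match length 0
  offset=2 (pos 3, char 'b'): match length 2
  offset=3 (pos 2, char 'f'): match length 0
  offset=4 (pos 1, char 'c'): match length 0
  offset=5 (pos 0, char 'c'): match length 0
Longest match has length 2 at offset 2.
next_char = character at position 5 + 2 = 7 -> 'c'

Best match: offset=2, length=2 (matching 'bc' starting at position 3)
LZ77 triple: (2, 2, 'c')


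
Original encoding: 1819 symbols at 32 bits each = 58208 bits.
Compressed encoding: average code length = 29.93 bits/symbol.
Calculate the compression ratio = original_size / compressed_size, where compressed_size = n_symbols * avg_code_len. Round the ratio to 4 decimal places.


original_size = n_symbols * orig_bits = 1819 * 32 = 58208 bits
compressed_size = n_symbols * avg_code_len = 1819 * 29.93 = 54442.67 bits
ratio = original_size / compressed_size = 58208 / 54442.67 = 1.0692

Compression ratio = 1.0692


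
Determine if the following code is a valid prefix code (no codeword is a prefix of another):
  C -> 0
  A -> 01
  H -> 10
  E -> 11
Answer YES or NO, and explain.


Checking each pair (does one codeword prefix another?):
  C='0' vs A='01': prefix -- VIOLATION

NO -- this is NOT a valid prefix code. C (0) is a prefix of A (01).


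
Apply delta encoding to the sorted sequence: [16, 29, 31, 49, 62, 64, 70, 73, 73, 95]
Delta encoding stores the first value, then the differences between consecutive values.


First value: 16
Deltas:
  29 - 16 = 13
  31 - 29 = 2
  49 - 31 = 18
  62 - 49 = 13
  64 - 62 = 2
  70 - 64 = 6
  73 - 70 = 3
  73 - 73 = 0
  95 - 73 = 22


Delta encoded: [16, 13, 2, 18, 13, 2, 6, 3, 0, 22]


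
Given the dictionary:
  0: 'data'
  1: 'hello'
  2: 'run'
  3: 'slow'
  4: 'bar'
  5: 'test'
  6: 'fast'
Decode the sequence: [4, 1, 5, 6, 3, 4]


Look up each index in the dictionary:
  4 -> 'bar'
  1 -> 'hello'
  5 -> 'test'
  6 -> 'fast'
  3 -> 'slow'
  4 -> 'bar'

Decoded: "bar hello test fast slow bar"


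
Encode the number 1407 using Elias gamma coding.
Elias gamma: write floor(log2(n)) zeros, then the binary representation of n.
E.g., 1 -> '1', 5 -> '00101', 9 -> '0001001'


num_bits = floor(log2(1407)) + 1 = 11
leading_zeros = num_bits - 1 = 10
binary(1407) = 10101111111

Elias gamma(1407) = '0000000000' + '10101111111' = 000000000010101111111 (21 bits)


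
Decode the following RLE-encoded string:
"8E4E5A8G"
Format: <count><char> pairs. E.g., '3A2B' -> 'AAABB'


Expanding each <count><char> pair:
  8E -> 'EEEEEEEE'
  4E -> 'EEEE'
  5A -> 'AAAAA'
  8G -> 'GGGGGGGG'

Decoded = EEEEEEEEEEEEAAAAAGGGGGGGG


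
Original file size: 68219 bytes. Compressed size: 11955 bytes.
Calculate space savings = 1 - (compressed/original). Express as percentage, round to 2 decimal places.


ratio = compressed/original = 11955/68219 = 0.175244
savings = 1 - ratio = 1 - 0.175244 = 0.824756
as a percentage: 0.824756 * 100 = 82.48%

Space savings = 1 - 11955/68219 = 82.48%


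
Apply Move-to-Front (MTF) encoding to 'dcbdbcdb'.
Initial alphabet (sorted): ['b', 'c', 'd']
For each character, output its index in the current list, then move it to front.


MTF encoding:
'd': index 2 in ['b', 'c', 'd'] -> ['d', 'b', 'c']
'c': index 2 in ['d', 'b', 'c'] -> ['c', 'd', 'b']
'b': index 2 in ['c', 'd', 'b'] -> ['b', 'c', 'd']
'd': index 2 in ['b', 'c', 'd'] -> ['d', 'b', 'c']
'b': index 1 in ['d', 'b', 'c'] -> ['b', 'd', 'c']
'c': index 2 in ['b', 'd', 'c'] -> ['c', 'b', 'd']
'd': index 2 in ['c', 'b', 'd'] -> ['d', 'c', 'b']
'b': index 2 in ['d', 'c', 'b'] -> ['b', 'd', 'c']


Output: [2, 2, 2, 2, 1, 2, 2, 2]


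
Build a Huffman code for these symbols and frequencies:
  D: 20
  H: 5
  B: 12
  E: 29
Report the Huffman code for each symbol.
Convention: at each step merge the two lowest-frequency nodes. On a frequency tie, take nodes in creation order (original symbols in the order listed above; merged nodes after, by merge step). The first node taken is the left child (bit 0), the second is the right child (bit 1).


Huffman tree construction:
Step 1: Merge H(5) + B(12) = 17
Step 2: Merge (H+B)(17) + D(20) = 37
Step 3: Merge E(29) + ((H+B)+D)(37) = 66
Read each symbol's code off the tree from the root (left child = 0, right child = 1).

Codes:
  D: 11 (length 2)
  H: 100 (length 3)
  B: 101 (length 3)
  E: 0 (length 1)
Average code length: 120/66 = 1.8182 bits/symbol


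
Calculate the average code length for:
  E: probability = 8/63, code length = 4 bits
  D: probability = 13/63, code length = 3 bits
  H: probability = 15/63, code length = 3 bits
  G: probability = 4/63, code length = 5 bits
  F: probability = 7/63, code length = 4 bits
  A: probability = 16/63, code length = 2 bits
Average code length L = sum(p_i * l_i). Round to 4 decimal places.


Weighted contributions p_i * l_i:
  E: (8/63) * 4 = 32/63
  D: (13/63) * 3 = 39/63
  H: (15/63) * 3 = 45/63
  G: (4/63) * 5 = 20/63
  F: (7/63) * 4 = 28/63
  A: (16/63) * 2 = 32/63
Sum = (32 + 39 + 45 + 20 + 28 + 32)/63 = 196/63

L = 196/63 = 3.1111 bits/symbol


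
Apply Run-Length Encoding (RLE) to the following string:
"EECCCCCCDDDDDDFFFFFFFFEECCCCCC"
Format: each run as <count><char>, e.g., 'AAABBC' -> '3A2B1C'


Scanning runs left to right:
  i=0: run of 'E' x 2 -> '2E'
  i=2: run of 'C' x 6 -> '6C'
  i=8: run of 'D' x 6 -> '6D'
  i=14: run of 'F' x 8 -> '8F'
  i=22: run of 'E' x 2 -> '2E'
  i=24: run of 'C' x 6 -> '6C'

RLE = 2E6C6D8F2E6C


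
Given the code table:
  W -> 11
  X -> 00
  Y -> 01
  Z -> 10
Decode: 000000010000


Decoding:
00 -> X
00 -> X
00 -> X
01 -> Y
00 -> X
00 -> X


Result: XXXYXX


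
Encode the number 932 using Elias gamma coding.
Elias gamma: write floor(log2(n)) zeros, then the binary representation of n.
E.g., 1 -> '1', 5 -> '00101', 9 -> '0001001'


num_bits = floor(log2(932)) + 1 = 10
leading_zeros = num_bits - 1 = 9
binary(932) = 1110100100

Elias gamma(932) = '000000000' + '1110100100' = 0000000001110100100 (19 bits)


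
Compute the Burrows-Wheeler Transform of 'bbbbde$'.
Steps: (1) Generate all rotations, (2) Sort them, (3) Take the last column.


Rotations (sorted):
  0: $bbbbde -> last char: e
  1: bbbbde$ -> last char: $
  2: bbbde$b -> last char: b
  3: bbde$bb -> last char: b
  4: bde$bbb -> last char: b
  5: de$bbbb -> last char: b
  6: e$bbbbd -> last char: d


BWT = e$bbbbd


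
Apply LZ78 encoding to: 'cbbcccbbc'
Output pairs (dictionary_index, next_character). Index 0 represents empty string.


LZ78 encoding steps:
Dictionary: {0: ''}
Step 1: w='' (idx 0), next='c' -> output (0, 'c'), add 'c' as idx 1
Step 2: w='' (idx 0), next='b' -> output (0, 'b'), add 'b' as idx 2
Step 3: w='b' (idx 2), next='c' -> output (2, 'c'), add 'bc' as idx 3
Step 4: w='c' (idx 1), next='c' -> output (1, 'c'), add 'cc' as idx 4
Step 5: w='b' (idx 2), next='b' -> output (2, 'b'), add 'bb' as idx 5
Step 6: w='c' (idx 1), end of input -> output (1, '')


Encoded: [(0, 'c'), (0, 'b'), (2, 'c'), (1, 'c'), (2, 'b'), (1, '')]


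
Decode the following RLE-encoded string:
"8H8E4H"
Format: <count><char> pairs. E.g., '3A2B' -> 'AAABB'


Expanding each <count><char> pair:
  8H -> 'HHHHHHHH'
  8E -> 'EEEEEEEE'
  4H -> 'HHHH'

Decoded = HHHHHHHHEEEEEEEEHHHH


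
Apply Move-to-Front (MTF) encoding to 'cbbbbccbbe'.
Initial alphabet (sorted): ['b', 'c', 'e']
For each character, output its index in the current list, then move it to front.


MTF encoding:
'c': index 1 in ['b', 'c', 'e'] -> ['c', 'b', 'e']
'b': index 1 in ['c', 'b', 'e'] -> ['b', 'c', 'e']
'b': index 0 in ['b', 'c', 'e'] -> ['b', 'c', 'e']
'b': index 0 in ['b', 'c', 'e'] -> ['b', 'c', 'e']
'b': index 0 in ['b', 'c', 'e'] -> ['b', 'c', 'e']
'c': index 1 in ['b', 'c', 'e'] -> ['c', 'b', 'e']
'c': index 0 in ['c', 'b', 'e'] -> ['c', 'b', 'e']
'b': index 1 in ['c', 'b', 'e'] -> ['b', 'c', 'e']
'b': index 0 in ['b', 'c', 'e'] -> ['b', 'c', 'e']
'e': index 2 in ['b', 'c', 'e'] -> ['e', 'b', 'c']


Output: [1, 1, 0, 0, 0, 1, 0, 1, 0, 2]


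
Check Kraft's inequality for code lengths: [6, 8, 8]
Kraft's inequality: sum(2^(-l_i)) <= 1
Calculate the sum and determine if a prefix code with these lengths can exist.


Sum = 2^(-6) + 2^(-8) + 2^(-8)
    = 0.015625 + 0.00390625 + 0.00390625
    = 6/256 = 0.0234375
Since 0.0234375 <= 1, Kraft's inequality IS satisfied.
A prefix code with these lengths CAN exist.

Kraft sum = 0.0234375. Satisfied.


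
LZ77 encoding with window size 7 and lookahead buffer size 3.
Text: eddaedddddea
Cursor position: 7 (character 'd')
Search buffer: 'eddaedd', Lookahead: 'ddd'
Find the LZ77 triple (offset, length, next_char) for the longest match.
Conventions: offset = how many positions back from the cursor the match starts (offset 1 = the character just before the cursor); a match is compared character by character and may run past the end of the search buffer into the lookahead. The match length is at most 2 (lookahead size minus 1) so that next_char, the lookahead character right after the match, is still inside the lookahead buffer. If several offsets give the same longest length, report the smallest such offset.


Try each offset into the search buffer:
  offset=1 (pos 6, char 'd'): match length 2
  offset=2 (pos 5, char 'd'): match length 2
  offset=3 (pos 4, char 'e'): match length 0
  offset=4 (pos 3, char 'a'): match length 0
  offset=5 (pos 2, char 'd'): match length 1
  offset=6 (pos 1, char 'd'): match length 2
  offset=7 (pos 0, char 'e'): match length 0
Longest match has length 2, found at offsets 1, 2, 6; take the smallest, offset 1.
next_char = character at position 7 + 2 = 9 -> 'd'

Best match: offset=1, length=2 (matching 'dd' starting at position 6)
LZ77 triple: (1, 2, 'd')


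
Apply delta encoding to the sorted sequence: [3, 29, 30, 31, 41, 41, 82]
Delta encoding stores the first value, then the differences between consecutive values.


First value: 3
Deltas:
  29 - 3 = 26
  30 - 29 = 1
  31 - 30 = 1
  41 - 31 = 10
  41 - 41 = 0
  82 - 41 = 41


Delta encoded: [3, 26, 1, 1, 10, 0, 41]


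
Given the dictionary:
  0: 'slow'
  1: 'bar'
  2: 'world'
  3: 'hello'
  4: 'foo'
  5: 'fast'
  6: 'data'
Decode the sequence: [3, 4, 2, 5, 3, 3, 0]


Look up each index in the dictionary:
  3 -> 'hello'
  4 -> 'foo'
  2 -> 'world'
  5 -> 'fast'
  3 -> 'hello'
  3 -> 'hello'
  0 -> 'slow'

Decoded: "hello foo world fast hello hello slow"


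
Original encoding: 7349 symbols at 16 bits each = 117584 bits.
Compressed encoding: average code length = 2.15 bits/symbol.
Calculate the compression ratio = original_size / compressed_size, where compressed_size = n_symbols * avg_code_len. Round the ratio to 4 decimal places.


original_size = n_symbols * orig_bits = 7349 * 16 = 117584 bits
compressed_size = n_symbols * avg_code_len = 7349 * 2.15 = 15800.35 bits
ratio = original_size / compressed_size = 117584 / 15800.35 = 7.4419

Compression ratio = 7.4419


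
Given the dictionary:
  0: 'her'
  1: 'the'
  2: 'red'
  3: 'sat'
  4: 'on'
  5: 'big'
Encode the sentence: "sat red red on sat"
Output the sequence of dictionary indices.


Look up each word in the dictionary:
  'sat' -> 3
  'red' -> 2
  'red' -> 2
  'on' -> 4
  'sat' -> 3

Encoded: [3, 2, 2, 4, 3]


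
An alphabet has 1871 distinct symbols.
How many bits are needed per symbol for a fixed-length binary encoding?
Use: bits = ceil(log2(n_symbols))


log2(1871) = 10.8696
Bracket: 2^10 = 1024 < 1871 <= 2^11 = 2048
So ceil(log2(1871)) = 11

bits = ceil(log2(1871)) = ceil(10.8696) = 11 bits


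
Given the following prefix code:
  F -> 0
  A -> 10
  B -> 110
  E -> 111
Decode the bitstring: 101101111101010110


Decoding step by step:
Bits 10 -> A
Bits 110 -> B
Bits 111 -> E
Bits 110 -> B
Bits 10 -> A
Bits 10 -> A
Bits 110 -> B


Decoded message: ABEBAAB


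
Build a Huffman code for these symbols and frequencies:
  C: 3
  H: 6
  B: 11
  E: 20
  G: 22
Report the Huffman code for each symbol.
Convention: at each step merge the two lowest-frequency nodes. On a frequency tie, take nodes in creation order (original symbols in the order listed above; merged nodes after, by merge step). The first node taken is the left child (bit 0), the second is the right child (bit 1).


Huffman tree construction:
Step 1: Merge C(3) + H(6) = 9
Step 2: Merge (C+H)(9) + B(11) = 20
Step 3: Merge E(20) + ((C+H)+B)(20) = 40
Step 4: Merge G(22) + (E+((C+H)+B))(40) = 62
Read each symbol's code off the tree from the root (left child = 0, right child = 1).

Codes:
  C: 1100 (length 4)
  H: 1101 (length 4)
  B: 111 (length 3)
  E: 10 (length 2)
  G: 0 (length 1)
Average code length: 131/62 = 2.1129 bits/symbol


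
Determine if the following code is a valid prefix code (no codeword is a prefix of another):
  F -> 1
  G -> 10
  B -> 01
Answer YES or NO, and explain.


Checking each pair (does one codeword prefix another?):
  F='1' vs G='10': prefix -- VIOLATION

NO -- this is NOT a valid prefix code. F (1) is a prefix of G (10).


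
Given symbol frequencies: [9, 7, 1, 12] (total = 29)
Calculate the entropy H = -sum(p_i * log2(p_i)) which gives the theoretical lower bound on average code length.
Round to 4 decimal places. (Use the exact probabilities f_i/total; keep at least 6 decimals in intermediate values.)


Per-symbol terms -p_i * log2(p_i) with p_i = f_i/29:
  p = 9/29 = 0.310345: log2(p) = -1.688056, -p*log2(p) = 0.523879
  p = 7/29 = 0.241379: log2(p) = -2.050626, -p*log2(p) = 0.494979
  p = 1/29 = 0.034483: log2(p) = -4.857981, -p*log2(p) = 0.167517
  p = 12/29 = 0.413793: log2(p) = -1.273018, -p*log2(p) = 0.526766
H = 0.523879 + 0.494979 + 0.167517 + 0.526766 = 1.713141

H = 1.7131 bits/symbol


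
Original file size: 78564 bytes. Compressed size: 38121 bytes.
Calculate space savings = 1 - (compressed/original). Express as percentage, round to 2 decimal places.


ratio = compressed/original = 38121/78564 = 0.485222
savings = 1 - ratio = 1 - 0.485222 = 0.514778
as a percentage: 0.514778 * 100 = 51.48%

Space savings = 1 - 38121/78564 = 51.48%


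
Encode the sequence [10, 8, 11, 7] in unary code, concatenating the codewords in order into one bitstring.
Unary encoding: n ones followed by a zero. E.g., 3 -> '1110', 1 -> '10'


Encode each number as n ones followed by a terminating 0:
  10 -> 11111111110 (11 bits)
  8 -> 111111110 (9 bits)
  11 -> 111111111110 (12 bits)
  7 -> 11111110 (8 bits)
Total length = 11 + 9 + 12 + 8 = 40 bits.

Unary([10, 8, 11, 7]) = 1111111111011111111011111111111011111110 (40 bits)


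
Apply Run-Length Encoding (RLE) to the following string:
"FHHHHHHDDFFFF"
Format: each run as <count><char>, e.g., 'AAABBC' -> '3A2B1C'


Scanning runs left to right:
  i=0: run of 'F' x 1 -> '1F'
  i=1: run of 'H' x 6 -> '6H'
  i=7: run of 'D' x 2 -> '2D'
  i=9: run of 'F' x 4 -> '4F'

RLE = 1F6H2D4F


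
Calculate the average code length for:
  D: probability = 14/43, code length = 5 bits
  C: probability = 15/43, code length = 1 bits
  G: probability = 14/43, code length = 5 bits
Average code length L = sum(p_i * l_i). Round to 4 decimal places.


Weighted contributions p_i * l_i:
  D: (14/43) * 5 = 70/43
  C: (15/43) * 1 = 15/43
  G: (14/43) * 5 = 70/43
Sum = (70 + 15 + 70)/43 = 155/43

L = 155/43 = 3.6047 bits/symbol
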